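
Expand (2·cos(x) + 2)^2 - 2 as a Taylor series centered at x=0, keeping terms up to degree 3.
14 - 8·x^2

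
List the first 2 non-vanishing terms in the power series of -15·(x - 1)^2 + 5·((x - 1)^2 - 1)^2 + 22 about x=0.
30·x + 7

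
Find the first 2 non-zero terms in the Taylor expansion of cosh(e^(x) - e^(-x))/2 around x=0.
x^2 + 1/2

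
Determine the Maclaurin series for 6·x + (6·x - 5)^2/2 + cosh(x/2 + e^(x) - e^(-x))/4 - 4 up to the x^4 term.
315·x^4/512 + 601·x^2/32 - 24·x + 35/4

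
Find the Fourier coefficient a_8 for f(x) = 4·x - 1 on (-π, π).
a_8 = (1/π) ∫_{-π}^{π} f(x)·cos(8x) dx.
Evaluate the integral (use parity and integration by parts as needed): a_8 = 0.

Final answer: 0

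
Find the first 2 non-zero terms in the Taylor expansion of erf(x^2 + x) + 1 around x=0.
2·x/√(π) + 1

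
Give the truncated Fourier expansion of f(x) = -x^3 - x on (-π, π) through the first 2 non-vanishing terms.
(10 - 2·π^2)·sin(x) + (-1/2 + π^2)·sin(2·x)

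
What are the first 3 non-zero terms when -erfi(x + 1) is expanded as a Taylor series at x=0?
-2·e·x^2/√(π) - 2·e·x/√(π) - erfi(1)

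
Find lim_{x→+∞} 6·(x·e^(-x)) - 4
Evaluate the dominant behaviour as x → +∞; each term tends to a finite value or vanishes.
Limit = -4.

Final answer: -4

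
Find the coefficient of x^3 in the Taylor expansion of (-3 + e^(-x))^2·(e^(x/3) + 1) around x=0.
-61/81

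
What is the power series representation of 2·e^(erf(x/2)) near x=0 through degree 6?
x^6·(-1/(36·π^2) + 1/(360·π^3) + 7/(360·π)) + x^5·(-1/(12·π^(3/2)) + 1/(60·π^(5/2)) + 1/(80·√(π))) + x^4·(-1/(6·π) + 1/(12·π^2)) + x^3·(-1/(6·√(π)) + 1/(3·π^(3/2))) + x^2/π + 2·x/√(π) + 2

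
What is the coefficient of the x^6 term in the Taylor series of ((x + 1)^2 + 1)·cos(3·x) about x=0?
Expand to order 6: ((x + 1)^2 + 1)·cos(3·x) = 27·x^6/20 + 27·x^5/4 + 9·x^4/4 - 9·x^3 - 8·x^2 + 2·x + 2 + O(x^7).
The coefficient of x^6 is 27/20.

Final answer: 27/20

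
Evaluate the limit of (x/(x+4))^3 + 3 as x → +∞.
As x → +∞: x/(x+4) = 1/(1 + 4/x) → 1, and the 3rd power of a limit-1 base also → 1; with the additive constant, 1 + 3 = 4.
Limit = 4.

Final answer: 4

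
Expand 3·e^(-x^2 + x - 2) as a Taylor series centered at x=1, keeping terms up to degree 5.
3·e^(-2) - 3·e^(-2)·(x - 1) - 3·e^(-2)·(x - 1)^2/2 + 5·e^(-2)·(x - 1)^3/2 + e^(-2)·(x - 1)^4/8 - 41·e^(-2)·(x - 1)^5/40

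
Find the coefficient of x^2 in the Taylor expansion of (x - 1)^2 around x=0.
Expand to order 2: (x - 1)^2 = x^2 - 2·x + 1 + O(x^3).
The coefficient of x^2 is 1.

Final answer: 1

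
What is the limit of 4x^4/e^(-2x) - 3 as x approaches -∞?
The quotient is an ∞/∞ indeterminate form as x → -∞.
Compare growth rates of the dominant terms (exponentials ≫ polynomials ≫ logarithms), or apply L'Hôpital's rule; the quotient → 0.
Adding the constant: 0 - 3 = -3. Limit = -3.

Final answer: -3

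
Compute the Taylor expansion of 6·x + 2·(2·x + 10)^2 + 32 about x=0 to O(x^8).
8·x^2 + 86·x + 232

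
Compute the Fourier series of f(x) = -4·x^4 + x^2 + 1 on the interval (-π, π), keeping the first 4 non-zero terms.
(-196 + 32·π^2)·cos(x) + (13 - 8·π^2)·cos(2·x) + (-76/27 + 32·π^2/9)·cos(3·x) - 4·π^4/5 + 1 + π^2/3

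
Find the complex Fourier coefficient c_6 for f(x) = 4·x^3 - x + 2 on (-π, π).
Compute the real Fourier coefficients first: a_6 = 0, b_6 = 5/9 - 4·π^2/3.
Then c_6 = (a_6 − i·b_6)/2 = -5·i/18 + 2·i·π^2/3.

Final answer: -5·i/18 + 2·i·π^2/3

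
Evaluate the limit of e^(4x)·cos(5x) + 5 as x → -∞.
Evaluate the dominant behaviour as x → -∞; each term tends to a finite value or vanishes.
Limit = 5.

Final answer: 5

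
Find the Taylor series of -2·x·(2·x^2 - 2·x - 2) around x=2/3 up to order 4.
88/27 + 4·(x - 2/3) - 4·(x - 2/3)^2 - 4·(x - 2/3)^3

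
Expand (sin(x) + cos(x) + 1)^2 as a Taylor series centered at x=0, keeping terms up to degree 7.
-13·x^7/504 - x^6/360 + 17·x^5/60 + x^4/12 - 5·x^3/3 - x^2 + 4·x + 4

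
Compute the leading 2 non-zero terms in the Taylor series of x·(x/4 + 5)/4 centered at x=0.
x^2/16 + 5·x/4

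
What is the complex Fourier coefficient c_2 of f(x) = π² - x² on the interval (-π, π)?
Compute the real Fourier coefficients first: a_2 = -1, b_2 = 0.
Then c_2 = (a_2 − i·b_2)/2 = -1/2.

Final answer: -1/2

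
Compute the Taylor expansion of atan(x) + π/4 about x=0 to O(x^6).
x^5/5 - x^3/3 + x + π/4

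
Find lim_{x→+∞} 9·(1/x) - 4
Evaluate the dominant behaviour as x → +∞; each term tends to a finite value or vanishes.
Limit = -4.

Final answer: -4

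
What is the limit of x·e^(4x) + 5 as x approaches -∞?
The product is a 0·∞ indeterminate form at x → -∞.
Rewrite the product as x / e^(-4x) (an ∞/∞ form) and apply L'Hôpital, or use the standard hierarchy e^(4|x|) ≫ |x| as x → -∞.
The indeterminate product → 0, so the limit = 5.

Final answer: 5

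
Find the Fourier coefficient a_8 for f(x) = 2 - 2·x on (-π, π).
a_8 = (1/π) ∫_{-π}^{π} f(x)·cos(8x) dx.
Evaluate the integral (use parity and integration by parts as needed): a_8 = 0.

Final answer: 0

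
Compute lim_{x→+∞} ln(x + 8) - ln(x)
This is an ∞ − ∞ indeterminate form.
Combine the logarithms: ln(x+8) − ln(x) = ln((x+8)/(x)) = ln(1 + 8/(x)) → ln(1) = 0.
Limit = 0.

Final answer: 0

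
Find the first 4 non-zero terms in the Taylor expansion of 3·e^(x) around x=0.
x^3/2 + 3·x^2/2 + 3·x + 3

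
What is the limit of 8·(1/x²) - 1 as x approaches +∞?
Evaluate the dominant behaviour as x → +∞; each term tends to a finite value or vanishes.
Limit = -1.

Final answer: -1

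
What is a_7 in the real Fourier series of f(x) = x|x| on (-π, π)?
a_7 = (1/π) ∫_{-π}^{π} f(x)·cos(7x) dx.
Evaluate the integral (use parity and integration by parts as needed): a_7 = 0.

Final answer: 0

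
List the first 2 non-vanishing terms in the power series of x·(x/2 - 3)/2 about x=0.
x^2/4 - 3·x/2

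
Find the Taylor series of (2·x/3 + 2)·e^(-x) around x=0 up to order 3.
x^2/3 - 4·x/3 + 2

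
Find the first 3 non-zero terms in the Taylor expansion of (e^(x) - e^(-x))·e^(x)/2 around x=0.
2·x^3/3 + x^2 + x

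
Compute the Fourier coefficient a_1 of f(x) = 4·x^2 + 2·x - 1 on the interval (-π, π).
a_1 = (1/π) ∫_{-π}^{π} f(x)·cos(1x) dx.
Evaluate the integral (use parity and integration by parts as needed): a_1 = -16.

Final answer: -16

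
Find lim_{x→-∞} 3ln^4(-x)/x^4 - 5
The quotient is an ∞/∞ indeterminate form as x → -∞.
Compare growth rates of the dominant terms (exponentials ≫ polynomials ≫ logarithms), or apply L'Hôpital's rule; the quotient → 0.
Adding the constant: 0 - 5 = -5. Limit = -5.

Final answer: -5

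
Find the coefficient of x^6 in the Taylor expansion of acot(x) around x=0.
Expand to order 6: acot(x) = -x^5/5 + x^3/3 - x + π/2 + O(x^7).
The coefficient of x^6 is 0.

Final answer: 0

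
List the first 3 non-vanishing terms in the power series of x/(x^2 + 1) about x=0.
x^5 - x^3 + x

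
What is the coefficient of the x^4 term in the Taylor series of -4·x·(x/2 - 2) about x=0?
Expand to order 4: -4·x·(x/2 - 2) = -2·x^2 + 8·x + O(x^5).
The coefficient of x^4 is 0.

Final answer: 0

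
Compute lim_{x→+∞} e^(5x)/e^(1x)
This is an ∞/∞ indeterminate form as x → +∞.
Rewrite e^(5x)/e^(1x) = e^((5−1)x) = e^(4x); the exponent coefficient is 4 > 0 so e^(4x) → ∞.
Limit = ∞.

Final answer: ∞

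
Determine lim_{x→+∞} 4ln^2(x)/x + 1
The quotient is an ∞/∞ indeterminate form as x → +∞.
The polynomial denominator x dominates the logarithmic numerator (any positive power of x ≫ ln^2(x) as x → ∞), so the quotient → 0.
Adding the constant: 0 + 1 = 1. Limit = 1.

Final answer: 1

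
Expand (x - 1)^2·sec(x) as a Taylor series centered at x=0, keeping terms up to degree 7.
-61·x^7/360 + 211·x^6/720 - 5·x^5/12 + 17·x^4/24 - x^3 + 3·x^2/2 - 2·x + 1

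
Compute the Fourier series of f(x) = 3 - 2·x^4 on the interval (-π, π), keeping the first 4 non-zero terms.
(-96 + 16·π^2)·cos(x) + (6 - 4·π^2)·cos(2·x) + (-32/27 + 16·π^2/9)·cos(3·x) - 2·π^4/5 + 3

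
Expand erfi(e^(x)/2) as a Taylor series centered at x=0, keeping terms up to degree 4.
79·x^4·e^(1/4)/(192·√(π)) + 13·x^3·e^(1/4)/(24·√(π)) + 3·x^2·e^(1/4)/(4·√(π)) + x·e^(1/4)/√(π) + erfi(1/2)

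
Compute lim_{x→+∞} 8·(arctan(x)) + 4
Evaluate the dominant behaviour as x → +∞; each term tends to a finite value or vanishes.
Limit = 4 + 4·π.

Final answer: 4 + 4·π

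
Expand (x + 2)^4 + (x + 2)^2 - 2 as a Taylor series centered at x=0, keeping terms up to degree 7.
x^4 + 8·x^3 + 25·x^2 + 36·x + 18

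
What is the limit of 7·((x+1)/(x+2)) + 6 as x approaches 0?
Direct substitution at x = 0 gives 19/2.

Final answer: 19/2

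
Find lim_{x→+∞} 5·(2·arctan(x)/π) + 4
Evaluate the dominant behaviour as x → +∞; each term tends to a finite value or vanishes.
Limit = 9.

Final answer: 9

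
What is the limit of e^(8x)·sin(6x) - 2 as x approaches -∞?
Evaluate the dominant behaviour as x → -∞; each term tends to a finite value or vanishes.
Limit = -2.

Final answer: -2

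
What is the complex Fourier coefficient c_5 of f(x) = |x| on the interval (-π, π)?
Compute the real Fourier coefficients first: a_5 = -4/(25·π), b_5 = 0.
Then c_5 = (a_5 − i·b_5)/2 = -2/(25·π).

Final answer: -2/(25·π)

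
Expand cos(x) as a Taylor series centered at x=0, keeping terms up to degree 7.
-x^6/720 + x^4/24 - x^2/2 + 1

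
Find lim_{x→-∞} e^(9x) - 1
Evaluate the dominant behaviour as x → -∞; each term tends to a finite value or vanishes.
Limit = -1.

Final answer: -1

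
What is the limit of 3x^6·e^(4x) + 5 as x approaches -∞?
The product is a 0·∞ indeterminate form at x → -∞.
Rewrite the product as 3x^6 / e^(-4x) (an ∞/∞ form) and apply L'Hôpital, or use the standard hierarchy e^(4|x|) ≫ |x^6| as x → -∞.
The indeterminate product → 0, so the limit = 5.

Final answer: 5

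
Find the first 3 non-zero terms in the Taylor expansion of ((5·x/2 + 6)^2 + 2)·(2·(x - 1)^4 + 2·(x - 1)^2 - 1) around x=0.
763·x^2/4 - 366·x + 114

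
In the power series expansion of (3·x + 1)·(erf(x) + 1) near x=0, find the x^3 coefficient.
Expand to order 3: (3·x + 1)·(erf(x) + 1) = -2·x^3/(3·√(π)) + 6·x^2/√(π) + x·(2/√(π) + 3) + 1 + O(x^4).
The coefficient of x^3 is -2/(3·√(π)).

Final answer: -2/(3·√(π))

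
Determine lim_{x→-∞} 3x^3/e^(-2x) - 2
The quotient is an ∞/∞ indeterminate form as x → -∞.
Compare growth rates of the dominant terms (exponentials ≫ polynomials ≫ logarithms), or apply L'Hôpital's rule; the quotient → 0.
Adding the constant: 0 - 2 = -2. Limit = -2.

Final answer: -2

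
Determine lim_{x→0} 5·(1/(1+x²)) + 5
Direct substitution at x = 0 gives 10.

Final answer: 10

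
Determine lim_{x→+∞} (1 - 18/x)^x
As x → +∞: this is the defining limit (1 - 18/x)^x → e^(-18).
Limit = e^(-18).

Final answer: e^(-18)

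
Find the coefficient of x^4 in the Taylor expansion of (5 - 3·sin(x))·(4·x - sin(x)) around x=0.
Expand to order 4: (5 - 3·sin(x))·(4·x - sin(x)) = x^4 + 5·x^3/6 - 9·x^2 + 15·x + O(x^5).
The coefficient of x^4 is 1.

Final answer: 1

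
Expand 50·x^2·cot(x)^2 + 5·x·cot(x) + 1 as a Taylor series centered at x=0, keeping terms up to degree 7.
14·x^6/27 + 29·x^4/9 - 35·x^2 + 56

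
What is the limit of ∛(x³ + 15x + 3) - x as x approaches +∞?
This is an ∞ − ∞ indeterminate form.
Multiply by (A² + AB + B²)/(A² + AB + B²) where A = ∛(x³+15x + 3), B = x to use A³ − B³ = (A−B)(A²+AB+B²); the x³ terms cancel, leaving (15x + 3)/(A²+AB+B²) with denominator ~ 3x², so the limit is 0.
Limit = 0.

Final answer: 0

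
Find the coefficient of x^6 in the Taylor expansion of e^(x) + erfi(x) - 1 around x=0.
Expand to order 6: e^(x) + erfi(x) - 1 = x^6/720 + x^5·(1/120 + 1/(5·√(π))) + x^4/24 + x^3·(1/6 + 2/(3·√(π))) + x^2/2 + x·(1 + 2/√(π)) + O(x^7).
The coefficient of x^6 is 1/720.

Final answer: 1/720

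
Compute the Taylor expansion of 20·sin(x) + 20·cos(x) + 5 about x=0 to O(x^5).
5·x^4/6 - 10·x^3/3 - 10·x^2 + 20·x + 25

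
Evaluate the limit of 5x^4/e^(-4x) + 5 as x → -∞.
The quotient is an ∞/∞ indeterminate form as x → -∞.
Compare growth rates of the dominant terms (exponentials ≫ polynomials ≫ logarithms), or apply L'Hôpital's rule; the quotient → 0.
Adding the constant: 0 + 5 = 5. Limit = 5.

Final answer: 5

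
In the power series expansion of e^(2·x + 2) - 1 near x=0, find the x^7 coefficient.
Expand to order 7: e^(2·x + 2) - 1 = 8·x^7·e^(2)/315 + 4·x^6·e^(2)/45 + 4·x^5·e^(2)/15 + 2·x^4·e^(2)/3 + 4·x^3·e^(2)/3 + 2·x^2·e^(2) + 2·x·e^(2) - 1 + e^(2) + O(x^8).
The coefficient of x^7 is 8·e^(2)/315.

Final answer: 8·e^(2)/315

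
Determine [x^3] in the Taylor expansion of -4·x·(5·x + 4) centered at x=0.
Expand to order 3: -4·x·(5·x + 4) = -20·x^2 - 16·x + O(x^4).
The coefficient of x^3 is 0.

Final answer: 0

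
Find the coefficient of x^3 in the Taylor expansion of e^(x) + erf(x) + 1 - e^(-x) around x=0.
Expand to order 3: e^(x) + erf(x) + 1 - e^(-x) = x^3·(1/3 - 2/(3·√(π))) + x·(2/√(π) + 2) + 1 + O(x^4).
The coefficient of x^3 is 1/3 - 2/(3·√(π)).

Final answer: 1/3 - 2/(3·√(π))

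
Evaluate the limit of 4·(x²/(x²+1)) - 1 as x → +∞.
Evaluate the dominant behaviour as x → +∞; each term tends to a finite value or vanishes.
Limit = 3.

Final answer: 3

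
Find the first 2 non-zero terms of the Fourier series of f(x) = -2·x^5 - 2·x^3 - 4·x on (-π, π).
(-464 - 4·π^4 + 76·π^2)·sin(x) + (-8·π^2 + 16 + 2·π^4)·sin(2·x)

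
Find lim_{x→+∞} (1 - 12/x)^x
As x → +∞: this is the defining limit (1 - 12/x)^x → e^(-12).
Limit = e^(-12).

Final answer: e^(-12)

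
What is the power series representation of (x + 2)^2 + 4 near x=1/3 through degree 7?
85/9 + 14·(x - 1/3)/3 + (x - 1/3)^2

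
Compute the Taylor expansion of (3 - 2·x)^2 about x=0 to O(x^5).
4·x^2 - 12·x + 9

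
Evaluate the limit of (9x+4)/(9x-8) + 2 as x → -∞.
Evaluate the dominant behaviour as x → -∞; each term tends to a finite value or vanishes.
Limit = 3.

Final answer: 3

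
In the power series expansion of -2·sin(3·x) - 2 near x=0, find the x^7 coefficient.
Expand to order 7: -2·sin(3·x) - 2 = 243·x^7/280 - 81·x^5/20 + 9·x^3 - 6·x - 2 + O(x^8).
The coefficient of x^7 is 243/280.

Final answer: 243/280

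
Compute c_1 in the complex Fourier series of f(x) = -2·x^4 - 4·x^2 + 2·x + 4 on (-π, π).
Compute the real Fourier coefficients first: a_1 = -80 + 16·π^2, b_1 = 4.
Then c_1 = (a_1 − i·b_1)/2 = -40 + 8·π^2 - 2·i.

Final answer: -40 + 8·π^2 - 2·i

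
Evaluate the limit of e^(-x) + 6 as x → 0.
Direct substitution at x = 0 gives 7.

Final answer: 7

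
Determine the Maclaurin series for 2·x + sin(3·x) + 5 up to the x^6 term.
81·x^5/40 - 9·x^3/2 + 5·x + 5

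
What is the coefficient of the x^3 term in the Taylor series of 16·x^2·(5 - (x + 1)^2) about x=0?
Expand to order 3: 16·x^2·(5 - (x + 1)^2) = -32·x^3 + 64·x^2 + O(x^4).
The coefficient of x^3 is -32.

Final answer: -32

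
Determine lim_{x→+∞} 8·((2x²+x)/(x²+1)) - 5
Evaluate the dominant behaviour as x → +∞; each term tends to a finite value or vanishes.
Limit = 11.

Final answer: 11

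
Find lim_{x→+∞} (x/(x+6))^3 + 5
As x → +∞: x/(x+6) = 1/(1 + 6/x) → 1, and the 3rd power of a limit-1 base also → 1; with the additive constant, 1 + 5 = 6.
Limit = 6.

Final answer: 6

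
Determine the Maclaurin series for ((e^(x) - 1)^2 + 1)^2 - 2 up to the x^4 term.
13·x^4/6 + 2·x^3 + 2·x^2 - 1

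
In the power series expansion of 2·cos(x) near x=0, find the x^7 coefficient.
Expand to order 7: 2·cos(x) = -x^6/360 + x^4/12 - x^2 + 2 + O(x^8).
The coefficient of x^7 is 0.

Final answer: 0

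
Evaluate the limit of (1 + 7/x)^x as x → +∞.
As x → +∞: this is the defining limit (1 + 7/x)^x → e^7.
Limit = e^(7).

Final answer: e^(7)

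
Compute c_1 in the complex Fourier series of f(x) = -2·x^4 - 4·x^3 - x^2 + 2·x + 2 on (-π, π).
Compute the real Fourier coefficients first: a_1 = -92 + 16·π^2, b_1 = 52 - 8·π^2.
Then c_1 = (a_1 − i·b_1)/2 = -46 + 8·π^2 - 26·i + 4·i·π^2.

Final answer: -46 + 8·π^2 - 26·i + 4·i·π^2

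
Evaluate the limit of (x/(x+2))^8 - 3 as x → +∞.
As x → +∞: x/(x+2) = 1/(1 + 2/x) → 1, and the 8th power of a limit-1 base also → 1; with the additive constant, 1 - 3 = -2.
Limit = -2.

Final answer: -2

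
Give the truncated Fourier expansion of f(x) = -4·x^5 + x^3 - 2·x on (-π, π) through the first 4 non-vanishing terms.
(-976 - 8·π^4 + 162·π^2)·sin(x) + (-21·π^2 + 67/2 + 4·π^4)·sin(2·x) + (-8·π^4/3 - 464/81 + 178·π^2/27)·sin(3·x) + (-3·π^2 + 17/8 + 2·π^4)·sin(4·x)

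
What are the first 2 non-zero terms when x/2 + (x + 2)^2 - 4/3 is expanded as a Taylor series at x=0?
9·x/2 + 8/3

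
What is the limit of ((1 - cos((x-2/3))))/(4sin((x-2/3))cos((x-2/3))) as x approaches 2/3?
Both numerator and denominator → 0 as x → 2/3; this is a 0/0 indeterminate form.
Expand each to leading order near x = 2/3: numerator ~ (x - 2/3)^2/2, denominator ~ 4·(x - 2/3).
The limit of the ratio is 0.

Final answer: 0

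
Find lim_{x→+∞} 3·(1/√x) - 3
Evaluate the dominant behaviour as x → +∞; each term tends to a finite value or vanishes.
Limit = -3.

Final answer: -3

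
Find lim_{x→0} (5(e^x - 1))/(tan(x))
Both numerator and denominator → 0 as x → 0; this is a 0/0 indeterminate form.
Expand each to leading order near x = 0: numerator ~ 5·x, denominator ~ x.
The limit of the ratio is 5.

Final answer: 5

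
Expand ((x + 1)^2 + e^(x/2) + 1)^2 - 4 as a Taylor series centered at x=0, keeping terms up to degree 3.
23·x^3/4 + 13·x^2 + 15·x + 5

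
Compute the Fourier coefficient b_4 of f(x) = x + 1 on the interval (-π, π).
b_4 = (1/π) ∫_{-π}^{π} f(x)·sin(4x) dx.
Evaluate the integral (use parity and integration by parts as needed): b_4 = -1/2.

Final answer: -1/2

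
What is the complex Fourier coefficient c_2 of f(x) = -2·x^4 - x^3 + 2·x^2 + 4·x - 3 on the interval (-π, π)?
Compute the real Fourier coefficients first: a_2 = 8 - 4·π^2, b_2 = -11/2 + π^2.
Then c_2 = (a_2 − i·b_2)/2 = -2·π^2 + 4 - i·π^2/2 + 11·i/4.

Final answer: -2·π^2 + 4 - i·π^2/2 + 11·i/4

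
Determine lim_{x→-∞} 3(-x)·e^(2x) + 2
The product is a 0·∞ indeterminate form at x → -∞.
Rewrite the product as 3(-x) / e^(-2x) (an ∞/∞ form) and apply L'Hôpital, or use the standard hierarchy e^(2|x|) ≫ |(-x)| as x → -∞.
The indeterminate product → 0, so the limit = 2.

Final answer: 2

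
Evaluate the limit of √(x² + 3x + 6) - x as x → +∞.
As x → +∞: multiply by the conjugate to get (3x+6)/(√(x²+3x+6)+x); the denominator ~ 2x, so the limit is 3/2.
Limit = 3/2.

Final answer: 3/2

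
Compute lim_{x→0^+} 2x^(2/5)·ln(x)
This is a 0·∞ indeterminate form at x → 0⁺.
Rewrite the product as 2·ln(x) / x^(-2/5) and apply L'Hôpital, or use the standard hierarchy x^(-2/5) ≫ |ln x| as x → 0⁺.
The indeterminate product → 0, so the limit = 0.

Final answer: 0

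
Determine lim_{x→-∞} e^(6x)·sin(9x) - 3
Evaluate the dominant behaviour as x → -∞; each term tends to a finite value or vanishes.
Limit = -3.

Final answer: -3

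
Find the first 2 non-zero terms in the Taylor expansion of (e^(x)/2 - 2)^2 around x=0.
9/4 - 3·x/2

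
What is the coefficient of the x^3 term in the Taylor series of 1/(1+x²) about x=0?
Expand to order 3: 1/(1+x²) = 1 - x^2 + O(x^4).
The coefficient of x^3 is 0.

Final answer: 0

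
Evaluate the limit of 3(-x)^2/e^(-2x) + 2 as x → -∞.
The quotient is an ∞/∞ indeterminate form as x → -∞.
Compare growth rates of the dominant terms (exponentials ≫ polynomials ≫ logarithms), or apply L'Hôpital's rule; the quotient → 0.
Adding the constant: 0 + 2 = 2. Limit = 2.

Final answer: 2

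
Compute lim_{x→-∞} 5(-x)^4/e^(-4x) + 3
The quotient is an ∞/∞ indeterminate form as x → -∞.
Compare growth rates of the dominant terms (exponentials ≫ polynomials ≫ logarithms), or apply L'Hôpital's rule; the quotient → 0.
Adding the constant: 0 + 3 = 3. Limit = 3.

Final answer: 3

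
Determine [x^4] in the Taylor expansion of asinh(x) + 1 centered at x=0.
Expand to order 4: asinh(x) + 1 = -x^3/6 + x + 1 + O(x^5).
The coefficient of x^4 is 0.

Final answer: 0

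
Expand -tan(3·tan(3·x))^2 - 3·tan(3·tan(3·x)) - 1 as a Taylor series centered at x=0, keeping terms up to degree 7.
-41056551·x^7/35 - 1278666·x^6/5 - 152361·x^5/5 - 4860·x^4 - 810·x^3 - 81·x^2 - 27·x - 1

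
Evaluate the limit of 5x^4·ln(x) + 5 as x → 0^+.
The product is a 0·∞ indeterminate form at x → 0⁺.
Rewrite the product as 5·ln(x) / x^(-4) and apply L'Hôpital, or use the standard hierarchy x^(-4) ≫ |ln x| as x → 0⁺.
The indeterminate product → 0, so the limit = 5.

Final answer: 5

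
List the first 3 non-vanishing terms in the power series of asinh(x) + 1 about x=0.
-x^3/6 + x + 1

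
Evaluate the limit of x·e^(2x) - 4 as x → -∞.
The product is a 0·∞ indeterminate form at x → -∞.
Rewrite the product as x / e^(-2x) (an ∞/∞ form) and apply L'Hôpital, or use the standard hierarchy e^(2|x|) ≫ |x| as x → -∞.
The indeterminate product → 0, so the limit = -4.

Final answer: -4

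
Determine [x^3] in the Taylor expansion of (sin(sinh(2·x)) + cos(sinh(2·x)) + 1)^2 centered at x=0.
Expand to order 3: (sin(sinh(2·x)) + cos(sinh(2·x)) + 1)^2 = -8·x^3 - 4·x^2 + 8·x + 4 + O(x^4).
The coefficient of x^3 is -8.

Final answer: -8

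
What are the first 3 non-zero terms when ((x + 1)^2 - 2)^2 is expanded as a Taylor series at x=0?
2·x^2 - 4·x + 1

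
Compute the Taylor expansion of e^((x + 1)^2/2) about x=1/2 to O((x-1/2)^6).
e^(9/8) + 3·e^(9/8)·(x - 1/2)/2 + 13·e^(9/8)·(x - 1/2)^2/8 + 21·e^(9/8)·(x - 1/2)^3/16 + 115·e^(9/8)·(x - 1/2)^4/128 + 681·e^(9/8)·(x - 1/2)^5/1280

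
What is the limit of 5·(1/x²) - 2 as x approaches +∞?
Evaluate the dominant behaviour as x → +∞; each term tends to a finite value or vanishes.
Limit = -2.

Final answer: -2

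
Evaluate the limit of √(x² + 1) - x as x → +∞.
This is an ∞ − ∞ indeterminate form.
Multiply and divide by the conjugate √(x²+1) + x; the x² terms cancel, leaving 1/(√(x²+1)+x) → 0.
Limit = 0.

Final answer: 0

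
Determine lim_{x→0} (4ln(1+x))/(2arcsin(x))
Both numerator and denominator → 0 as x → 0; this is a 0/0 indeterminate form.
Expand each to leading order near x = 0: numerator ~ 4·x, denominator ~ 2·x.
The limit of the ratio is 2.

Final answer: 2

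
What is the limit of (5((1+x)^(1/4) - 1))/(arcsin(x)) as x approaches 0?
Both numerator and denominator → 0 as x → 0; this is a 0/0 indeterminate form.
Expand each to leading order near x = 0: numerator ~ 5·x/4, denominator ~ x.
The limit of the ratio is 5/4.

Final answer: 5/4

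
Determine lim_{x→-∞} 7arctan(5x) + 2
Evaluate the dominant behaviour as x → -∞; each term tends to a finite value or vanishes.
Limit = 2 - 7·π/2.

Final answer: 2 - 7·π/2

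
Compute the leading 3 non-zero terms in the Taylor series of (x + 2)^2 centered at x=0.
x^2 + 4·x + 4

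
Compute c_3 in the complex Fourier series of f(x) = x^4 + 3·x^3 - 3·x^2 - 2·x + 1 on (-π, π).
Compute the real Fourier coefficients first: a_3 = 52/27 - 8·π^2/9, b_3 = -8/3 + 2·π^2.
Then c_3 = (a_3 − i·b_3)/2 = -4·π^2/9 + 26/27 - i·π^2 + 4·i/3.

Final answer: -4·π^2/9 + 26/27 - i·π^2 + 4·i/3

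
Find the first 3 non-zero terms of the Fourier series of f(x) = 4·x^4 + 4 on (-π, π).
(192 - 32·π^2)·cos(x) + (-12 + 8·π^2)·cos(2·x) + 4 + 4·π^4/5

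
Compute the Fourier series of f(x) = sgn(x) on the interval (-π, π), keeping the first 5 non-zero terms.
4·sin(x)/π + 4·sin(3·x)/(3·π) + 4·sin(5·x)/(5·π) + 4·sin(7·x)/(7·π) + 4·sin(9·x)/(9·π)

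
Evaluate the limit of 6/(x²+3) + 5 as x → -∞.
Evaluate the dominant behaviour as x → -∞; each term tends to a finite value or vanishes.
Limit = 5.

Final answer: 5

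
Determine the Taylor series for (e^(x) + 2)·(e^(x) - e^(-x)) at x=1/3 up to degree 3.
(-2 - e^(1/3) + e + 2·e^(2/3))·e^(-1/3) + (2 + 2·e^(2/3) + 2·e)·e^(-1/3)·(x - 1/3) + (-1 + e^(2/3) + 2·e)·e^(-1/3)·(x - 1/3)^2 + (1 + e^(2/3) + 4·e)·e^(-1/3)·(x - 1/3)^3/3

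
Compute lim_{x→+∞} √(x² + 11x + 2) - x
This is an ∞ − ∞ indeterminate form.
Multiply and divide by the conjugate √(x²+11x + 2) + x; the x² terms cancel, leaving (11x + 2)/(√(x²+11x + 2)+x) → 11/2.
Limit = 11/2.

Final answer: 11/2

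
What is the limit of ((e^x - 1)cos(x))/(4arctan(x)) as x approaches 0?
Both numerator and denominator → 0 as x → 0; this is a 0/0 indeterminate form.
Expand each to leading order near x = 0: numerator ~ x, denominator ~ 4·x.
The limit of the ratio is 1/4.

Final answer: 1/4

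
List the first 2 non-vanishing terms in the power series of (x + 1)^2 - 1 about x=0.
x^2 + 2·x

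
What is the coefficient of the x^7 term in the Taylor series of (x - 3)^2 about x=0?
Expand to order 7: (x - 3)^2 = x^2 - 6·x + 9 + O(x^8).
The coefficient of x^7 is 0.

Final answer: 0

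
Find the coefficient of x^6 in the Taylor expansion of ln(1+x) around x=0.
Expand to order 6: ln(1+x) = -x^6/6 + x^5/5 - x^4/4 + x^3/3 - x^2/2 + x + O(x^7).
The coefficient of x^6 is -1/6.

Final answer: -1/6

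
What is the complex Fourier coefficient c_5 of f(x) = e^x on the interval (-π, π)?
Compute the real Fourier coefficients first: a_5 = (1 - e^(2·π))·e^(-π)/(26·π), b_5 = (-5 + 5·e^(2·π))·e^(-π)/(26·π).
Then c_5 = (a_5 − i·b_5)/2 = -e^(π)/(52·π) + e^(-π)/(52·π) - 5·i·e^(π)/(52·π) + 5·i·e^(-π)/(52·π).

Final answer: -e^(π)/(52·π) + e^(-π)/(52·π) - 5·i·e^(π)/(52·π) + 5·i·e^(-π)/(52·π)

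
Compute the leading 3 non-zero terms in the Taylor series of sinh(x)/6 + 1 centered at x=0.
x^3/36 + x/6 + 1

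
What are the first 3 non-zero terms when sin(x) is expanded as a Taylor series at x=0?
x^5/120 - x^3/6 + x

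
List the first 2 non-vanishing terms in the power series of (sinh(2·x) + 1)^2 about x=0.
4·x + 1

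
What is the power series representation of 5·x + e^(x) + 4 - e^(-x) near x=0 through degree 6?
x^5/60 + x^3/3 + 7·x + 4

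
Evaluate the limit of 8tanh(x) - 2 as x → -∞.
Evaluate the dominant behaviour as x → -∞; each term tends to a finite value or vanishes.
Limit = -10.

Final answer: -10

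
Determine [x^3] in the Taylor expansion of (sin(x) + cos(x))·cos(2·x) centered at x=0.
Expand to order 3: (sin(x) + cos(x))·cos(2·x) = -13·x^3/6 - 5·x^2/2 + x + 1 + O(x^4).
The coefficient of x^3 is -13/6.

Final answer: -13/6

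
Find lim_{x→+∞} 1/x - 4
Evaluate the dominant behaviour as x → +∞; each term tends to a finite value or vanishes.
Limit = -4.

Final answer: -4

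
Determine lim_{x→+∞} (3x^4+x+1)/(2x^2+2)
This is an ∞/∞ indeterminate form as x → +∞.
Divide numerator and denominator by x^4 and let the lower-order terms vanish; the numerator's degree 4 exceeds the denominator's degree 2, so the quotient diverges.
Limit = ∞.

Final answer: ∞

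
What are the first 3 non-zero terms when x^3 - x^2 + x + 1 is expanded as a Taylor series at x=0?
-x^2 + x + 1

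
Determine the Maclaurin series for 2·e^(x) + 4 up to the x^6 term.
x^6/360 + x^5/60 + x^4/12 + x^3/3 + x^2 + 2·x + 6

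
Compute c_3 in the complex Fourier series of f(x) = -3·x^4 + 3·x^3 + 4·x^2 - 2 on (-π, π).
Compute the real Fourier coefficients first: a_3 = -32/9 + 8·π^2/3, b_3 = -4/3 + 2·π^2.
Then c_3 = (a_3 − i·b_3)/2 = -16/9 + 4·π^2/3 - i·π^2 + 2·i/3.

Final answer: -16/9 + 4·π^2/3 - i·π^2 + 2·i/3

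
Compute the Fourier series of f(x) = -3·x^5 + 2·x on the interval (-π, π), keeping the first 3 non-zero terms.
(-716 - 6·π^4 + 120·π^2)·sin(x) + (-15·π^2 + 41/2 + 3·π^4)·sin(2·x) + (-2·π^4 - 44/27 + 40·π^2/9)·sin(3·x)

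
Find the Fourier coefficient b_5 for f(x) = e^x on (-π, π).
b_5 = (1/π) ∫_{-π}^{π} f(x)·sin(5x) dx.
Evaluate the integral (use parity and integration by parts as needed): b_5 = (-5 + 5·e^(2·π))·e^(-π)/(26·π).

Final answer: (-5 + 5·e^(2·π))·e^(-π)/(26·π)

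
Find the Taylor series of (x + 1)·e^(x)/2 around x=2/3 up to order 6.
5·e^(2/3)/6 + 4·e^(2/3)·(x - 2/3)/3 + 11·e^(2/3)·(x - 2/3)^2/12 + 7·e^(2/3)·(x - 2/3)^3/18 + 17·e^(2/3)·(x - 2/3)^4/144 + e^(2/3)·(x - 2/3)^5/36 + 23·e^(2/3)·(x - 2/3)^6/4320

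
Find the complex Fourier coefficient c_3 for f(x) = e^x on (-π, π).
Compute the real Fourier coefficients first: a_3 = (1 - e^(2·π))·e^(-π)/(10·π), b_3 = (-3 + 3·e^(2·π))·e^(-π)/(10·π).
Then c_3 = (a_3 − i·b_3)/2 = -e^(π)/(20·π) + e^(-π)/(20·π) - 3·i·e^(π)/(20·π) + 3·i·e^(-π)/(20·π).

Final answer: -e^(π)/(20·π) + e^(-π)/(20·π) - 3·i·e^(π)/(20·π) + 3·i·e^(-π)/(20·π)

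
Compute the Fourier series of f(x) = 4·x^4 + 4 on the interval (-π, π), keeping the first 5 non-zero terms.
(192 - 32·π^2)·cos(x) + (-12 + 8·π^2)·cos(2·x) + (64/27 - 32·π^2/9)·cos(3·x) + (-3/4 + 2·π^2)·cos(4·x) + 4 + 4·π^4/5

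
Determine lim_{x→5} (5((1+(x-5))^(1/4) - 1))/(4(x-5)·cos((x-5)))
Both numerator and denominator → 0 as x → 5; this is a 0/0 indeterminate form.
Expand each to leading order near x = 5: numerator ~ 5·(x - 5)/4, denominator ~ 4·(x - 5).
The limit of the ratio is 5/16.

Final answer: 5/16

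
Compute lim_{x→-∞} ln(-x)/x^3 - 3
The quotient is an ∞/∞ indeterminate form as x → -∞.
Compare growth rates of the dominant terms (exponentials ≫ polynomials ≫ logarithms), or apply L'Hôpital's rule; the quotient → 0.
Adding the constant: 0 - 3 = -3. Limit = -3.

Final answer: -3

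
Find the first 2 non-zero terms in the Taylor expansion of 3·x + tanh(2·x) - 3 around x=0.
5·x - 3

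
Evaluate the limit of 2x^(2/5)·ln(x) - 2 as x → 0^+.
The product is a 0·∞ indeterminate form at x → 0⁺.
Rewrite the product as 2·ln(x) / x^(-2/5) and apply L'Hôpital, or use the standard hierarchy x^(-2/5) ≫ |ln x| as x → 0⁺.
The indeterminate product → 0, so the limit = -2.

Final answer: -2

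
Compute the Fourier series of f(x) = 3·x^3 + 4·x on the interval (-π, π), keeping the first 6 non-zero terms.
(-28 + 6·π^2)·sin(x) + (1/2 - 3·π^2)·sin(2·x) + (4/3 + 2·π^2)·sin(3·x) + (-3·π^2/2 - 23/16)·sin(4·x) + (164/125 + 6·π^2/5)·sin(5·x) + (-π^2 - 7/6)·sin(6·x)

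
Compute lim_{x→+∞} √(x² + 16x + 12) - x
This is an ∞ − ∞ indeterminate form.
Multiply and divide by the conjugate √(x²+16x + 12) + x; the x² terms cancel, leaving (16x + 12)/(√(x²+16x + 12)+x) → 16/2 = 8.
Limit = 8.

Final answer: 8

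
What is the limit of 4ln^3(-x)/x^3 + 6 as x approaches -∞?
The quotient is an ∞/∞ indeterminate form as x → -∞.
Compare growth rates of the dominant terms (exponentials ≫ polynomials ≫ logarithms), or apply L'Hôpital's rule; the quotient → 0.
Adding the constant: 0 + 6 = 6. Limit = 6.

Final answer: 6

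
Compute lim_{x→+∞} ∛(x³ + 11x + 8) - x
This is an ∞ − ∞ indeterminate form.
Multiply by (A² + AB + B²)/(A² + AB + B²) where A = ∛(x³+11x + 8), B = x to use A³ − B³ = (A−B)(A²+AB+B²); the x³ terms cancel, leaving (11x + 8)/(A²+AB+B²) with denominator ~ 3x², so the limit is 0.
Limit = 0.

Final answer: 0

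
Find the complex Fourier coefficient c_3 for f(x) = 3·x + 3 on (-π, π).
Compute the real Fourier coefficients first: a_3 = 0, b_3 = 2.
Then c_3 = (a_3 − i·b_3)/2 = -i.

Final answer: -i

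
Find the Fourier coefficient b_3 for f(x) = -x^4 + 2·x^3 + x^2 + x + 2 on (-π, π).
b_3 = (1/π) ∫_{-π}^{π} f(x)·sin(3x) dx.
Evaluate the integral (use parity and integration by parts as needed): b_3 = -2/9 + 4·π^2/3.

Final answer: -2/9 + 4·π^2/3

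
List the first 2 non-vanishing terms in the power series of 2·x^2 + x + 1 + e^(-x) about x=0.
5·x^2/2 + 2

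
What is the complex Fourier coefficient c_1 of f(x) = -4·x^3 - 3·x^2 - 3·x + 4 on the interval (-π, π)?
Compute the real Fourier coefficients first: a_1 = 12, b_1 = 42 - 8·π^2.
Then c_1 = (a_1 − i·b_1)/2 = 6 - 21·i + 4·i·π^2.

Final answer: 6 - 21·i + 4·i·π^2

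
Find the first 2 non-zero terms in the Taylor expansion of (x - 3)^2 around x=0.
9 - 6·x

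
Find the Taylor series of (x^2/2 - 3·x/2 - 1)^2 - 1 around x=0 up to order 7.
x^4/4 - 3·x^3/2 + 5·x^2/4 + 3·x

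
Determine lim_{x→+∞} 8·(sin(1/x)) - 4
Evaluate the dominant behaviour as x → +∞; each term tends to a finite value or vanishes.
Limit = -4.

Final answer: -4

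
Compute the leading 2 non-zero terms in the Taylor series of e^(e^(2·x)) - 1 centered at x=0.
2·e·x - 1 + e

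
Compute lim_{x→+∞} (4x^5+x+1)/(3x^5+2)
This is an ∞/∞ indeterminate form as x → +∞.
Divide numerator and denominator by x^5 and let the lower-order terms vanish; the leading terms give 4/3.
Limit = 4/3.

Final answer: 4/3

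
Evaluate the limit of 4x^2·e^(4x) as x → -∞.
This is a 0·∞ indeterminate form at x → -∞.
Rewrite the product as 4x^2 / e^(-4x) (an ∞/∞ form) and apply L'Hôpital, or use the standard hierarchy e^(4|x|) ≫ |x^2| as x → -∞.
The indeterminate product → 0, so the limit = 0.

Final answer: 0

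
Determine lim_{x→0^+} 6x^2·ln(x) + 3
The product is a 0·∞ indeterminate form at x → 0⁺.
Rewrite the product as 6·ln(x) / x^(-2) and apply L'Hôpital, or use the standard hierarchy x^(-2) ≫ |ln x| as x → 0⁺.
The indeterminate product → 0, so the limit = 3.

Final answer: 3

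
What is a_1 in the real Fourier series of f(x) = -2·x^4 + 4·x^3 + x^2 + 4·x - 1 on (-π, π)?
a_1 = (1/π) ∫_{-π}^{π} f(x)·cos(1x) dx.
Evaluate the integral (use parity and integration by parts as needed): a_1 = -100 + 16·π^2.

Final answer: -100 + 16·π^2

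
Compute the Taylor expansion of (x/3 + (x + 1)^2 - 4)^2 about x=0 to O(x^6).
x^4 + 14·x^3/3 - 5·x^2/9 - 14·x + 9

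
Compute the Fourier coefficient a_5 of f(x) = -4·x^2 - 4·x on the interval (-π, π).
a_5 = (1/π) ∫_{-π}^{π} f(x)·cos(5x) dx.
Evaluate the integral (use parity and integration by parts as needed): a_5 = 16/25.

Final answer: 16/25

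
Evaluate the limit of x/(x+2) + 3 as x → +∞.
Evaluate the dominant behaviour as x → +∞; each term tends to a finite value or vanishes.
Limit = 4.

Final answer: 4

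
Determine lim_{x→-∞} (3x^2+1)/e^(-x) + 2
The quotient is an ∞/∞ indeterminate form as x → -∞.
Compare growth rates of the dominant terms (exponentials ≫ polynomials ≫ logarithms), or apply L'Hôpital's rule; the quotient → 0.
Adding the constant: 0 + 2 = 2. Limit = 2.

Final answer: 2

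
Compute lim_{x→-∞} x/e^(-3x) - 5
The quotient is an ∞/∞ indeterminate form as x → -∞.
Compare growth rates of the dominant terms (exponentials ≫ polynomials ≫ logarithms), or apply L'Hôpital's rule; the quotient → 0.
Adding the constant: 0 - 5 = -5. Limit = -5.

Final answer: -5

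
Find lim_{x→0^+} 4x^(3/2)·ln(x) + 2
The product is a 0·∞ indeterminate form at x → 0⁺.
Rewrite the product as 4·ln(x) / x^(-3/2) and apply L'Hôpital, or use the standard hierarchy x^(-3/2) ≫ |ln x| as x → 0⁺.
The indeterminate product → 0, so the limit = 2.

Final answer: 2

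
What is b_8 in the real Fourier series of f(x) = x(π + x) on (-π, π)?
b_8 = (1/π) ∫_{-π}^{π} f(x)·sin(8x) dx.
Evaluate the integral (use parity and integration by parts as needed): b_8 = -π/4.

Final answer: -π/4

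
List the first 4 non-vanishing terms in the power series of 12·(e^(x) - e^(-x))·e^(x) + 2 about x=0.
16·x^3 + 24·x^2 + 24·x + 2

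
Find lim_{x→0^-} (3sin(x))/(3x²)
Both numerator and denominator → 0 as x → 0^-; this is a 0/0 indeterminate form.
Expand each to leading order near x = 0: numerator ~ 3·x, denominator ~ 3·x^2.
The limit of the ratio is -∞.

Final answer: -∞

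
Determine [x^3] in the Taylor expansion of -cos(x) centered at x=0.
Expand to order 3: -cos(x) = x^2/2 - 1 + O(x^4).
The coefficient of x^3 is 0.

Final answer: 0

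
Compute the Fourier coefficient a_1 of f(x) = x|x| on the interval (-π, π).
a_1 = (1/π) ∫_{-π}^{π} f(x)·cos(1x) dx.
Evaluate the integral (use parity and integration by parts as needed): a_1 = 0.

Final answer: 0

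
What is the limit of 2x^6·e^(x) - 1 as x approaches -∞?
The product is a 0·∞ indeterminate form at x → -∞.
Rewrite the product as 2x^6 / e^(-x) (an ∞/∞ form) and apply L'Hôpital, or use the standard hierarchy e^(|x|) ≫ |x^6| as x → -∞.
The indeterminate product → 0, so the limit = -1.

Final answer: -1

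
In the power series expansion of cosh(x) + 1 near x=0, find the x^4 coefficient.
Expand to order 4: cosh(x) + 1 = x^4/24 + x^2/2 + 2 + O(x^5).
The coefficient of x^4 is 1/24.

Final answer: 1/24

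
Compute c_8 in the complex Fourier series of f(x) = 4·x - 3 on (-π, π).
Compute the real Fourier coefficients first: a_8 = 0, b_8 = -1.
Then c_8 = (a_8 − i·b_8)/2 = i/2.

Final answer: i/2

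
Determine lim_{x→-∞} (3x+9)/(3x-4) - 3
Evaluate the dominant behaviour as x → -∞; each term tends to a finite value or vanishes.
Limit = -2.

Final answer: -2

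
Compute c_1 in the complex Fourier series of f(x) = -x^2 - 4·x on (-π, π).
Compute the real Fourier coefficients first: a_1 = 4, b_1 = -8.
Then c_1 = (a_1 − i·b_1)/2 = 2 + 4·i.

Final answer: 2 + 4·i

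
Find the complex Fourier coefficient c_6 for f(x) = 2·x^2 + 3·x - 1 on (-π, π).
Compute the real Fourier coefficients first: a_6 = 2/9, b_6 = -1.
Then c_6 = (a_6 − i·b_6)/2 = 1/9 + i/2.

Final answer: 1/9 + i/2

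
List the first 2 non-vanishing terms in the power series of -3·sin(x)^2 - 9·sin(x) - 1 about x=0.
-9·x - 1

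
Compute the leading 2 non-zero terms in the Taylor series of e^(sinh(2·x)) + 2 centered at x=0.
2·x + 3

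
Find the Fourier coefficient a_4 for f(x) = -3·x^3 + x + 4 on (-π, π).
a_4 = (1/π) ∫_{-π}^{π} f(x)·cos(4x) dx.
Evaluate the integral (use parity and integration by parts as needed): a_4 = 0.

Final answer: 0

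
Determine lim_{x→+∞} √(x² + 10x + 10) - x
This is an ∞ − ∞ indeterminate form.
Multiply and divide by the conjugate √(x²+10x + 10) + x; the x² terms cancel, leaving (10x + 10)/(√(x²+10x + 10)+x) → 10/2 = 5.
Limit = 5.

Final answer: 5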